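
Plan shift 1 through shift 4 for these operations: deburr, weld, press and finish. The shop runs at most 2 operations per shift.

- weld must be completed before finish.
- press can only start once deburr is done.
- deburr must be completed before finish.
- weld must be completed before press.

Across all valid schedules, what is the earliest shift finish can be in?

shift 2

Precedence pushes finish to at least shift 2.
finish at shift 2 is achievable: press=shift 2, deburr=shift 1, weld=shift 1, finish=shift 2.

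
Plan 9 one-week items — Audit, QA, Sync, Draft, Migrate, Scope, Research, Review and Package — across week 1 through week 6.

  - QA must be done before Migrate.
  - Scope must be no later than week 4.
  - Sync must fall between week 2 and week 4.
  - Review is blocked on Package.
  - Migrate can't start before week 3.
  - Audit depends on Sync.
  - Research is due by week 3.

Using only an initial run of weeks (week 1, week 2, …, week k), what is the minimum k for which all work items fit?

3

The precedence chain requires at least 2 distinct weeks.
Migrate can't be placed before week 3, so the schedule must run through at least week 3.
3 works (last occupied week: week 3): for example Package in week 1; Review in week 2; QA in week 1; Research in week 1; Migrate in week 3; Scope in week 1; Sync in week 2; Audit in week 3; Draft in week 1.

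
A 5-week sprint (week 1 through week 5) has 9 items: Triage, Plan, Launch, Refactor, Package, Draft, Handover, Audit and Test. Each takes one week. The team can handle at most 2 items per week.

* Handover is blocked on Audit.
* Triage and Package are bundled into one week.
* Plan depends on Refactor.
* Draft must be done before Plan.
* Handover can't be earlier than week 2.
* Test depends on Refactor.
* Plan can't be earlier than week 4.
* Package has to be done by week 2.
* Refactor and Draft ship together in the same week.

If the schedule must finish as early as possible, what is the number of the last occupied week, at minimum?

The precedence chain requires at least 2 distinct weeks.
With at most 2 per week and 9 work items, at least 5 weeks are needed.
Plan can't be placed before week 4, so the schedule must run through at least week 4.
5 works (last occupied week: week 5): for example Audit -> week 3; Refactor -> week 2; Handover -> week 4; Triage -> week 1; Launch -> week 5; Draft -> week 2; Plan -> week 4; Package -> week 1; Test -> week 3.

week 5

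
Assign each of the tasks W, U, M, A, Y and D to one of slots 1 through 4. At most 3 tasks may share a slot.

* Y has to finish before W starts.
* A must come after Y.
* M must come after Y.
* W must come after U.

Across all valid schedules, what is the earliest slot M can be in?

2

Precedence pushes M to at least 2.
M at 2 is achievable: Y=1, W=2, D=1, M=2, U=1, A=2.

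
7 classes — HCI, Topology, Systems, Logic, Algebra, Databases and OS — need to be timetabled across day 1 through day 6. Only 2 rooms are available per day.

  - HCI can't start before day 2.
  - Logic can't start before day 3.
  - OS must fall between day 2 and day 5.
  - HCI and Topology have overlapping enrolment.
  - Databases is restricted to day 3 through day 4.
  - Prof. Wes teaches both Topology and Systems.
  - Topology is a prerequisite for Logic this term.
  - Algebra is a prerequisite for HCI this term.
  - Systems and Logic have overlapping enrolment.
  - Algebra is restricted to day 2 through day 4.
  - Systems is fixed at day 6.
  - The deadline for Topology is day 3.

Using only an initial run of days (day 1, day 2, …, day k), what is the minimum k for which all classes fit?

The precedence chain requires at least 2 distinct days.
With at most 2 per day and 7 classes, at least 4 days are needed.
Systems can't be placed before day 6, so the schedule must run through at least day 6.
6 works (last occupied day: day 6): for example Logic=day 3; Systems=day 6; OS=day 2; Algebra=day 2; Databases=day 3; HCI=day 4; Topology=day 1.

6 days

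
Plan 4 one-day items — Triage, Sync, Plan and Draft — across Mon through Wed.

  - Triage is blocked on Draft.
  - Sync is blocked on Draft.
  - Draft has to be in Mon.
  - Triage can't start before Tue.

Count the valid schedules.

12

Splitting on Triage: it can be Tue (6), Wed (6). Listing each branch's schedules as (Sync, Plan, Draft):
Triage=Tue: (Tue,Mon,Mon) (Tue,Tue,Mon) (Tue,Wed,Mon) (Wed,Mon,Mon) (Wed,Tue,Mon) (Wed,Wed,Mon) — 6.
Triage=Wed: (Tue,Mon,Mon) (Tue,Tue,Mon) (Tue,Wed,Mon) (Wed,Mon,Mon) (Wed,Tue,Mon) (Wed,Wed,Mon) — 6.
Summing: 6 + 6 = 12.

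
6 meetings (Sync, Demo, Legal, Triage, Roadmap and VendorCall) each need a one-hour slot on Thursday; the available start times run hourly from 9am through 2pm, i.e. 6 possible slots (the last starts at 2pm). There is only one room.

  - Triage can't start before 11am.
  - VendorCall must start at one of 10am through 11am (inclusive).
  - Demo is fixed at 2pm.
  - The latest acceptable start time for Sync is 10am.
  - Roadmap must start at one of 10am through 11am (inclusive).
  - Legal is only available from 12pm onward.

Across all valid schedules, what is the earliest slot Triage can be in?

Triage is available from 11am.
Triage at 12pm is achievable: VendorCall=11am; Demo=2pm; Sync=9am; Roadmap=10am; Triage=12pm; Legal=1pm.
Nothing earlier works — the capacity limit rule out every slot before 12pm.

12pm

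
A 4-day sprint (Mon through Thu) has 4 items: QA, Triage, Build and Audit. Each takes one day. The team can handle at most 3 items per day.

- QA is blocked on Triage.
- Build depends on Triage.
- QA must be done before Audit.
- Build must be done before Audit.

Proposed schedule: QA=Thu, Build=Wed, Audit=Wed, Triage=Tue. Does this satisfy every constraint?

The team can handle at most 3 items per day — holds.
Build must be done before Audit — violated.
QA must be done before Audit — violated.
Build depends on Triage — holds.
QA is blocked on Triage — holds.

No. QA must be done before Audit is not satisfied.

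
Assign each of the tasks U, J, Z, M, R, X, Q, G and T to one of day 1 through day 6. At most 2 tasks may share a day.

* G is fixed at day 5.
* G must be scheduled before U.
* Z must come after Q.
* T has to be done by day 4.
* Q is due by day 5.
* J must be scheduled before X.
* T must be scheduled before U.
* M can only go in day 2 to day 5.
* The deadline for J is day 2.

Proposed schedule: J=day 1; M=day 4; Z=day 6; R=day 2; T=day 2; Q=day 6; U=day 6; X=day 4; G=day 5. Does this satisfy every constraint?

No — it violates: Q is due by day 5

The deadline for J is day 2 — holds.
J must be scheduled before X — holds.
Z must come after Q — violated.
At most 2 tasks may share a day — violated.
G must be scheduled before U — holds.
G is fixed at day 5 — holds.
T has to be done by day 4 — holds.
M can only go in day 2 to day 5 — holds.
T must be scheduled before U — holds.
Q is due by day 5 — violated.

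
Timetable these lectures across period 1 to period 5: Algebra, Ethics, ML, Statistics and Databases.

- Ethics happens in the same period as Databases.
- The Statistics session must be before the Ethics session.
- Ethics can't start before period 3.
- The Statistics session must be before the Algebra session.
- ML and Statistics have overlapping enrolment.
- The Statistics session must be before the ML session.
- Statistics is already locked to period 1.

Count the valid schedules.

Splitting on Algebra: it can be period 2 (12), period 3 (12), period 4 (12), period 5 (12). Listing each branch's schedules as (Ethics, ML, Statistics, Databases) by period number:
Algebra=period 2: (3,2,1,3) (3,3,1,3) (3,4,1,3) (3,5,1,3) (4,2,1,4) (4,3,1,4) (4,4,1,4) (4,5,1,4) (5,2,1,5) (5,3,1,5) (5,4,1,5) (5,5,1,5) — 12.
Algebra=period 3: (3,2,1,3) (3,3,1,3) (3,4,1,3) (3,5,1,3) (4,2,1,4) (4,3,1,4) (4,4,1,4) (4,5,1,4) (5,2,1,5) (5,3,1,5) (5,4,1,5) (5,5,1,5) — 12.
Algebra=period 4: (3,2,1,3) (3,3,1,3) (3,4,1,3) (3,5,1,3) (4,2,1,4) (4,3,1,4) (4,4,1,4) (4,5,1,4) (5,2,1,5) (5,3,1,5) (5,4,1,5) (5,5,1,5) — 12.
Algebra=period 5: (3,2,1,3) (3,3,1,3) (3,4,1,3) (3,5,1,3) (4,2,1,4) (4,3,1,4) (4,4,1,4) (4,5,1,4) (5,2,1,5) (5,3,1,5) (5,4,1,5) (5,5,1,5) — 12.
Summing: 12 + 12 + 12 + 12 = 48.

48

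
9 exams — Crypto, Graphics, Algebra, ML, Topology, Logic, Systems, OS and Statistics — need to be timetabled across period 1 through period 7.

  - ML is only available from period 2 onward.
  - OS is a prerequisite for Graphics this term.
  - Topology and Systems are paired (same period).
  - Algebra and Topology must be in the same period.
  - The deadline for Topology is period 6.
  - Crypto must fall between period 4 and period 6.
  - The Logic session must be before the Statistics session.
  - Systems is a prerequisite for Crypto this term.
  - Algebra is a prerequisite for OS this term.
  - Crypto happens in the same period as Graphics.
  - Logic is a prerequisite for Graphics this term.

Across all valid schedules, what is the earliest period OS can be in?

period 2

Precedence pushes OS to at least period 2; downstream work caps OS at period 5.
OS at period 2 is achievable: Algebra in period 1, Logic in period 1, Crypto in period 4, ML in period 2, Systems in period 1, Graphics in period 4, Statistics in period 2, OS in period 2, Topology in period 1.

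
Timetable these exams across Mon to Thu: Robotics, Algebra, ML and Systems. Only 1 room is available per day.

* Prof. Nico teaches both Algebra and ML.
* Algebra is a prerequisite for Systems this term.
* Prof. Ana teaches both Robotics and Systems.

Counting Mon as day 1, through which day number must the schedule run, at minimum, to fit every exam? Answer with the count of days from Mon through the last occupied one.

4

The precedence chain requires at least 2 distinct days.
With at most 1 per day and 4 exams, at least 4 days are needed.
4 works (last occupied day: Thu): for example Systems=Tue; Robotics=Wed; Algebra=Mon; ML=Thu.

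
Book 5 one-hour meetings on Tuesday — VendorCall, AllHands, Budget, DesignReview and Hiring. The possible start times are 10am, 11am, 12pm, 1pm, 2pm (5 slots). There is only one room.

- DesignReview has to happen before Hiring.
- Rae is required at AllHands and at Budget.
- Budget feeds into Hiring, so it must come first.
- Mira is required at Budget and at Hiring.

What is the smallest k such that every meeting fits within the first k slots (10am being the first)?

5 slots

The precedence chain requires at least 2 distinct slots.
With at most 1 per slot and 5 meetings, at least 5 slots are needed.
5 works (last occupied slot: 2pm): for example DesignReview -> 11am, Hiring -> 12pm, VendorCall -> 1pm, AllHands -> 2pm, Budget -> 10am.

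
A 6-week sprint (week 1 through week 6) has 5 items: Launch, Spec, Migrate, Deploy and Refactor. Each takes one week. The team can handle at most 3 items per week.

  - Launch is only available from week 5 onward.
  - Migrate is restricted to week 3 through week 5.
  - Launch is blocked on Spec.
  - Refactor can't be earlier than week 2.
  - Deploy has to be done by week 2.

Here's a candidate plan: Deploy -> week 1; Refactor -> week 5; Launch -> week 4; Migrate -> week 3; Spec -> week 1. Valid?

Deploy has to be done by week 2 — holds.
The team can handle at most 3 items per week — holds.
Migrate is restricted to week 3 through week 5 — holds.
Launch is blocked on Spec — holds.
Refactor can't be earlier than week 2 — holds.
Launch is only available from week 5 onward — violated.

No — it violates: Launch is only available from week 5 onward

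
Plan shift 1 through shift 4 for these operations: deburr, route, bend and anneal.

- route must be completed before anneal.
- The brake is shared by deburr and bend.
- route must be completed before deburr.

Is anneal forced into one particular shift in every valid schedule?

No

anneal can be shift 2 (e.g. bend=shift 1; deburr=shift 2; anneal=shift 2; route=shift 1) or shift 3 (e.g. anneal -> shift 3, bend -> shift 1, deburr -> shift 2, route -> shift 1).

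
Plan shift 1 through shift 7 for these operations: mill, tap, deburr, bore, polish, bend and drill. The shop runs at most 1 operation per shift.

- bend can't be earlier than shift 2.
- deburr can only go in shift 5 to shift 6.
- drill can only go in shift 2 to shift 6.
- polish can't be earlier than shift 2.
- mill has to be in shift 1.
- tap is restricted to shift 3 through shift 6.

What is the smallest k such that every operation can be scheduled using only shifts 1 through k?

With at most 1 per shift and 7 operations, at least 7 shifts are needed.
deburr can't be placed before shift 5, so the schedule must run through at least shift 5.
7 works (last occupied shift: shift 7): for example tap -> shift 3; bend -> shift 6; drill -> shift 2; polish -> shift 4; mill -> shift 1; deburr -> shift 5; bore -> shift 7.

7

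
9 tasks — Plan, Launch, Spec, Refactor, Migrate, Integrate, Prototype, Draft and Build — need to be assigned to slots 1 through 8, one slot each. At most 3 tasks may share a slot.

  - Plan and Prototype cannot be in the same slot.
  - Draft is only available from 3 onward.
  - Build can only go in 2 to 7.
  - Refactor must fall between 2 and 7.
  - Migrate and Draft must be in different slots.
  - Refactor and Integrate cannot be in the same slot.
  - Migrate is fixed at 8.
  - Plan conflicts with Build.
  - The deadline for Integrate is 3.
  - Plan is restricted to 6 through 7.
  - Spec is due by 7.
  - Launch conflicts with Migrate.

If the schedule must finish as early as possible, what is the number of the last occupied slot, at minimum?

With at most 3 per slot and 9 tasks, at least 3 slots are needed.
Migrate can't be placed before 8, so the schedule must run through at least slot 8.
8 works (last occupied slot: 8): for example Refactor=2, Prototype=2, Plan=6, Spec=1, Draft=3, Launch=1, Build=2, Integrate=1, Migrate=8.

8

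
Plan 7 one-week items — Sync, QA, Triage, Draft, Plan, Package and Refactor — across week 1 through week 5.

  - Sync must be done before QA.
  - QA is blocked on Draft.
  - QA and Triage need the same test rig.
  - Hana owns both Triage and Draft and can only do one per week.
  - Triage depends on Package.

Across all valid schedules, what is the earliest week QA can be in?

Precedence pushes QA to at least week 2.
QA at week 2 is achievable: Triage -> week 3; Refactor -> week 1; Package -> week 1; Sync -> week 1; Draft -> week 1; QA -> week 2; Plan -> week 1.

week 2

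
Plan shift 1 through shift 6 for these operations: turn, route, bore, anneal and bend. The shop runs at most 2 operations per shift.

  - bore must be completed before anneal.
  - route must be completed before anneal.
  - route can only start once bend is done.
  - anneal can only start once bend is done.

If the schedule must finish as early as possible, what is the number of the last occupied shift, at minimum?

The precedence chain requires at least 3 distinct shifts.
With at most 2 per shift and 5 operations, at least 3 shifts are needed.
3 works (last occupied shift: shift 3): for example anneal -> shift 3, bore -> shift 1, turn -> shift 2, bend -> shift 1, route -> shift 2.

shift 3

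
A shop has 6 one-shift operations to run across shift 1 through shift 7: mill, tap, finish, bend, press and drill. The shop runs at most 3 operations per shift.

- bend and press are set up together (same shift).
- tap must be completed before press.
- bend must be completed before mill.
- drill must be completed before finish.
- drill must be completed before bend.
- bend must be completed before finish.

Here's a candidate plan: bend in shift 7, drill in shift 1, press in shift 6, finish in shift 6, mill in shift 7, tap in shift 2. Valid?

drill must be completed before finish — holds.
The shop runs at most 3 operations per shift — holds.
bend must be completed before mill — violated.
bend and press are set up together (same shift) — violated.
bend must be completed before finish — violated.
drill must be completed before bend — holds.
tap must be completed before press — holds.

No. bend must be completed before finish is not satisfied.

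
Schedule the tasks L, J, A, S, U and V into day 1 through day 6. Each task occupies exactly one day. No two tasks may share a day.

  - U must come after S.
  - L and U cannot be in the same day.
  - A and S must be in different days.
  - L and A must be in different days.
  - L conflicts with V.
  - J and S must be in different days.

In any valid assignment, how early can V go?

V at day 1 is achievable: A -> day 6, J -> day 5, S -> day 2, L -> day 4, U -> day 3, V -> day 1.

day 1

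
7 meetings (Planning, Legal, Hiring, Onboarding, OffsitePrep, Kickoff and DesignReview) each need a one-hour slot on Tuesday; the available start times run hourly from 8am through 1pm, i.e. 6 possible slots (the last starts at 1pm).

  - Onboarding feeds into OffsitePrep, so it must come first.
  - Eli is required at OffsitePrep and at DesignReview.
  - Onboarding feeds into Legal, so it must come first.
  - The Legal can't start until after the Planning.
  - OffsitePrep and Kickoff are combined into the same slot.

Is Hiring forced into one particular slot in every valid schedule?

No

Hiring can be 8am (e.g. Hiring=8am, Onboarding=8am, Planning=8am, Kickoff=9am, DesignReview=8am, Legal=9am, OffsitePrep=9am) or 9am (e.g. OffsitePrep in 9am, Planning in 8am, Onboarding in 8am, Kickoff in 9am, Legal in 9am, Hiring in 9am, DesignReview in 8am).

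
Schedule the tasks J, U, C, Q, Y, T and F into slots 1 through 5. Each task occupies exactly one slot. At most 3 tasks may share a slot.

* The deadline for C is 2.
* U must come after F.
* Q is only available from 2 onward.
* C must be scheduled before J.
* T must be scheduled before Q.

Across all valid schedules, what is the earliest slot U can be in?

Precedence pushes U to at least 2.
U at 2 is achievable: C -> 1, J -> 2, U -> 2, T -> 1, F -> 1, Y -> 3, Q -> 2.

2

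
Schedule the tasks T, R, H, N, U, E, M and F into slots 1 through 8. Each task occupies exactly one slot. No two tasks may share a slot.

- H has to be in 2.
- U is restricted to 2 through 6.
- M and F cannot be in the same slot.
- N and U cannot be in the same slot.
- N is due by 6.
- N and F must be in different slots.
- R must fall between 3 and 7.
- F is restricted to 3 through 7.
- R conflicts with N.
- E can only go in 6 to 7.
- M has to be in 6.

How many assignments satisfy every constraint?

Splitting on R: it can be 3 (2), 4 (2), 5 (2). Listing each branch's schedules as (T, H, N, U, E, M, F):
R=3: (8,2,1,4,7,6,5) (8,2,1,5,7,6,4) — 2.
R=4: (8,2,1,3,7,6,5) (8,2,1,5,7,6,3) — 2.
R=5: (8,2,1,3,7,6,4) (8,2,1,4,7,6,3) — 2.
Summing: 2 + 2 + 2 = 6.

6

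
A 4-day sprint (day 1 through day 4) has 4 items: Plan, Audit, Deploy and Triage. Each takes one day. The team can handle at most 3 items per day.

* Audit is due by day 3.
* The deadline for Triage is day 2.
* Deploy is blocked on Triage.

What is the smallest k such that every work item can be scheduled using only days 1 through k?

The precedence chain requires at least 2 distinct days.
With at most 3 per day and 4 work items, at least 2 days are needed.
2 works (last occupied day: day 2): for example Audit -> day 1, Deploy -> day 2, Plan -> day 1, Triage -> day 1.

2 days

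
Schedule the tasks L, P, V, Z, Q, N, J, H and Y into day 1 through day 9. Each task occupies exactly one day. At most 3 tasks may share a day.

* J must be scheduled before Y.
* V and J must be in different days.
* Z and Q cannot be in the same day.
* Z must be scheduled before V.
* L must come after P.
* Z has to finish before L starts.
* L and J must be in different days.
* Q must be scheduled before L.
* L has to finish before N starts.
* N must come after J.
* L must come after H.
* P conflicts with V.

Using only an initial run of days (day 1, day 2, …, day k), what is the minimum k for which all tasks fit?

The precedence chain requires at least 3 distinct days.
With at most 3 per day and 9 tasks, at least 3 days are needed.
Could 3 days be enough, i.e. nothing placed later than day 3? No: L must come after Q (at day 1 or later) → {day 2, day 3}; Q must come before L (at day 3 or earlier) → {day 1, day 2}; N must come after J (at day 1 or later) → {day 2, day 3}; N must come after L (at day 2 or later) → {day 3}; L must come before N (at day 3 or earlier) → {day 2}; Z must come before L (at day 2 or earlier) → {day 1}; Q can't share with Z (day 1) → {day 2}; L must come after Q (at day 2 or later) → nothing is left.
So 3 days is not enough.
4 works (last occupied day: day 4): for example Q -> day 2, L -> day 3, J -> day 1, Y -> day 3, V -> day 2, Z -> day 1, N -> day 4, P -> day 1, H -> day 2.

4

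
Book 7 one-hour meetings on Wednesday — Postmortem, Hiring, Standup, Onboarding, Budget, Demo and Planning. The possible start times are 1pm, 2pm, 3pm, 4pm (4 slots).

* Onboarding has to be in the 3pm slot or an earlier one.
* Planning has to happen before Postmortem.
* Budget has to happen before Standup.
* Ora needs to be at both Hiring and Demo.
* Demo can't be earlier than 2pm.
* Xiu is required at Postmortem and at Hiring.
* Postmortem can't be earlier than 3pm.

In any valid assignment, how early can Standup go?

2pm

Precedence pushes Standup to at least 2pm.
Standup at 2pm is achievable: Postmortem -> 3pm; Budget -> 1pm; Demo -> 2pm; Onboarding -> 1pm; Standup -> 2pm; Planning -> 1pm; Hiring -> 1pm.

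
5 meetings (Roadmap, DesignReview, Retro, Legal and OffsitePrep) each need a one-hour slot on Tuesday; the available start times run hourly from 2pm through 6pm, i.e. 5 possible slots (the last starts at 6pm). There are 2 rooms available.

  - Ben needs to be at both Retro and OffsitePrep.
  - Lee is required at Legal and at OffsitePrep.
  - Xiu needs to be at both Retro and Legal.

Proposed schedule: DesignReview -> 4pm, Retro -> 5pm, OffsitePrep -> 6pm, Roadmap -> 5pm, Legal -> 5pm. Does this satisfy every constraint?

No. Xiu needs to be at both Retro and Legal is not satisfied.

Ben needs to be at both Retro and OffsitePrep — holds.
Lee is required at Legal and at OffsitePrep — holds.
There are 2 rooms available — violated.
Xiu needs to be at both Retro and Legal — violated.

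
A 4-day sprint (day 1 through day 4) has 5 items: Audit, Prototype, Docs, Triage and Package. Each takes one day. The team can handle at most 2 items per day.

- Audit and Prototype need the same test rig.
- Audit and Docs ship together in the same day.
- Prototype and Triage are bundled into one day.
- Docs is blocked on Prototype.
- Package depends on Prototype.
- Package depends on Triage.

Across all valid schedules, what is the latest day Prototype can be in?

Downstream work caps Prototype at day 3.
Prototype at day 2 is achievable: Audit=day 4; Prototype=day 2; Package=day 3; Docs=day 4; Triage=day 2.
Nothing later works — the conflict and capacity constraints rule out every day after day 2.

day 2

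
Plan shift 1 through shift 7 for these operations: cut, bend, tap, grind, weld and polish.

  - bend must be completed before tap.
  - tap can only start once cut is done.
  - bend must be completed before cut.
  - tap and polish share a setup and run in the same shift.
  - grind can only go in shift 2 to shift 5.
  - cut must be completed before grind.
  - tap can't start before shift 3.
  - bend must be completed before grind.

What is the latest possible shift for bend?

shift 3

Downstream work caps bend at shift 3.
bend at shift 3 is achievable: grind -> shift 5; polish -> shift 5; weld -> shift 1; tap -> shift 5; cut -> shift 4; bend -> shift 3.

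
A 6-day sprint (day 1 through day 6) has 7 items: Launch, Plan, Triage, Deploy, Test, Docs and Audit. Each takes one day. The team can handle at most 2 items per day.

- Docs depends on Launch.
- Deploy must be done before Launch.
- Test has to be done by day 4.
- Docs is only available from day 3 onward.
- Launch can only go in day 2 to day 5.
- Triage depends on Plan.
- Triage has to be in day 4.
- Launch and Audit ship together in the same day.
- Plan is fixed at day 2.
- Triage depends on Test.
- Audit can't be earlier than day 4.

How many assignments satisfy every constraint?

11

Splitting on Deploy: it can be day 1 (3), day 2 (2), day 3 (3), day 4 (3). Listing each branch's schedules as (Launch, Plan, Triage, Test, Docs, Audit) by day number:
Deploy=day 1: (5,2,4,1,6,5) (5,2,4,2,6,5) (5,2,4,3,6,5) — 3.
Deploy=day 2: (5,2,4,1,6,5) (5,2,4,3,6,5) — 2.
Deploy=day 3: (5,2,4,1,6,5) (5,2,4,2,6,5) (5,2,4,3,6,5) — 3.
Deploy=day 4: (5,2,4,1,6,5) (5,2,4,2,6,5) (5,2,4,3,6,5) — 3.
Summing: 3 + 2 + 3 + 3 = 11.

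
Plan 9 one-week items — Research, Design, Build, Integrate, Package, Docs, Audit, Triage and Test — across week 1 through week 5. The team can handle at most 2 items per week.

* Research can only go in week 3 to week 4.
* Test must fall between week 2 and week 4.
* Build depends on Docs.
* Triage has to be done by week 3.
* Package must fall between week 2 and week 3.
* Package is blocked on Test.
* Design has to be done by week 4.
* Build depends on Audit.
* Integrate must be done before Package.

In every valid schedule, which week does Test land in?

Test is available from week 2; Test's own window allows nothing later than week 4; downstream work caps Test at week 2.
So Test is pinned to week 2.

week 2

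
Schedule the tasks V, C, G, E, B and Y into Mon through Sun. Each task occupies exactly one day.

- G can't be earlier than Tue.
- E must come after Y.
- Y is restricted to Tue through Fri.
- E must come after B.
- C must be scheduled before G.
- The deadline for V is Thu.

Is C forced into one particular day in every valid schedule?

No

C can be Mon (e.g. Y=Tue; C=Mon; G=Tue; E=Wed; V=Mon; B=Mon) or Tue (e.g. E=Wed, B=Mon, G=Wed, C=Tue, Y=Tue, V=Mon).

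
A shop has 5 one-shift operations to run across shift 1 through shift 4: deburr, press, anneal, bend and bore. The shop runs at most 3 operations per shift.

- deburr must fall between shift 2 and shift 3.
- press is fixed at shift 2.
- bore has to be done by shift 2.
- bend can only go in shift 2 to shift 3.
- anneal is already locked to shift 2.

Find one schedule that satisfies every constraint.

press -> shift 2; bore -> shift 1; deburr -> shift 2; bend -> shift 3; anneal -> shift 2

Checking: press=shift 2 in [shift 2,shift 2]; bend=shift 3 in [shift 2,shift 3]; deburr=shift 2 in [shift 2,shift 3]; bore=shift 1 in [shift 1,shift 2]; anneal=shift 2 in [shift 2,shift 2]; max 3 per shift (cap 3).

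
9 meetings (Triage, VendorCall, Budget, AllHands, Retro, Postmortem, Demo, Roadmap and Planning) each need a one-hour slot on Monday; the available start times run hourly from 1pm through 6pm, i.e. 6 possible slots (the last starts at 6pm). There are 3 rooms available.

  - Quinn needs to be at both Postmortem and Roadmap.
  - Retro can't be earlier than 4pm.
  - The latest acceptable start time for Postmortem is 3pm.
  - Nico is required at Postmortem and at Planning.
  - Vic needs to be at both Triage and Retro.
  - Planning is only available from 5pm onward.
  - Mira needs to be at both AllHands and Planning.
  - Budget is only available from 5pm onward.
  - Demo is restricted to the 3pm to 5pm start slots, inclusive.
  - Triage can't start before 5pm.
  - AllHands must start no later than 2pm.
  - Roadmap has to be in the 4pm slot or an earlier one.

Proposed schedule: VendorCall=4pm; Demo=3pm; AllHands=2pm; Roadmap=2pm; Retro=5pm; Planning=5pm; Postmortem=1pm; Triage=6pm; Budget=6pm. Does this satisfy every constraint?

Valid

Planning is only available from 5pm onward — holds.
Vic needs to be at both Triage and Retro — holds.
AllHands must start no later than 2pm — holds.
Retro can't be earlier than 4pm — holds.
Budget is only available from 5pm onward — holds.
The latest acceptable start time for Postmortem is 3pm — holds.
Demo is restricted to the 3pm to 5pm start slots, inclusive — holds.
Roadmap has to be in the 4pm slot or an earlier one — holds.
Nico is required at Postmortem and at Planning — holds.
Triage can't start before 5pm — holds.
Mira needs to be at both AllHands and Planning — holds.
There are 3 rooms available — holds.
Quinn needs to be at both Postmortem and Roadmap — holds.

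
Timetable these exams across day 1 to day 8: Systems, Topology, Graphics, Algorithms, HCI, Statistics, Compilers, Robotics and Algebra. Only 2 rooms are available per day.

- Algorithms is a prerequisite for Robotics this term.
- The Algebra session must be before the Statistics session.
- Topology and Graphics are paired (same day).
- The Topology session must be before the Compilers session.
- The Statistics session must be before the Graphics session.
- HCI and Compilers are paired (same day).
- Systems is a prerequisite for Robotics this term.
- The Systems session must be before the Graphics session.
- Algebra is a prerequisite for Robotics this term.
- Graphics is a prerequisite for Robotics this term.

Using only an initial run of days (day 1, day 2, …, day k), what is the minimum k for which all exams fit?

The precedence chain requires at least 4 distinct days.
With at most 2 per day and 9 exams, at least 5 days are needed.
5 works (last occupied day: day 5): for example Statistics in day 2; Graphics in day 3; HCI in day 5; Robotics in day 4; Systems in day 1; Algorithms in day 2; Topology in day 3; Algebra in day 1; Compilers in day 5.

5 days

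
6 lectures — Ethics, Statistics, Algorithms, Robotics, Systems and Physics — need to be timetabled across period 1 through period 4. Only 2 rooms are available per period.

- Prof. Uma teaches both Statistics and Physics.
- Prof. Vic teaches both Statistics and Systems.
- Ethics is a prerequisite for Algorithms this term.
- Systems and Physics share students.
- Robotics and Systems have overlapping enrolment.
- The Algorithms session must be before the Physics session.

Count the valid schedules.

56

Splitting on Ethics: it can be period 1 (42), period 2 (14). Listing each branch's schedules as (Statistics, Algorithms, Robotics, Systems, Physics) by period number:
Ethics=period 1: (1,2,2,3,4) (1,2,2,4,3) (1,2,3,2,3) (1,2,3,2,4) (1,2,3,4,3) (1,2,4,2,3) (1,2,4,2,4) (1,2,4,3,4) (1,3,2,3,4) (1,3,3,2,4) (1,3,4,2,4) (1,3,4,3,4) (2,2,1,3,4) (2,2,1,4,3) (2,2,3,1,3) (2,2,3,1,4) (2,2,3,4,3) (2,2,4,1,3) (2,2,4,1,4) (2,2,4,3,4) (2,3,1,3,4) (2,3,2,1,4) (2,3,2,3,4) (2,3,3,1,4) (2,3,4,1,4) (2,3,4,3,4) (3,2,1,2,4) (3,2,2,1,4) (3,2,3,1,4) (3,2,3,2,4) (3,2,4,1,4) (3,2,4,2,4) (3,3,1,2,4) (3,3,2,1,4) (3,3,4,1,4) (3,3,4,2,4) (4,2,1,2,3) (4,2,2,1,3) (4,2,3,1,3) (4,2,3,2,3) (4,2,4,1,3) (4,2,4,2,3) — 42.
Ethics=period 2: (1,3,1,2,4) (1,3,1,3,4) (1,3,2,3,4) (1,3,3,2,4) (1,3,4,2,4) (1,3,4,3,4) (2,3,1,3,4) (2,3,3,1,4) (2,3,4,1,4) (2,3,4,3,4) (3,3,1,2,4) (3,3,2,1,4) (3,3,4,1,4) (3,3,4,2,4) — 14.
Summing: 42 + 14 = 56.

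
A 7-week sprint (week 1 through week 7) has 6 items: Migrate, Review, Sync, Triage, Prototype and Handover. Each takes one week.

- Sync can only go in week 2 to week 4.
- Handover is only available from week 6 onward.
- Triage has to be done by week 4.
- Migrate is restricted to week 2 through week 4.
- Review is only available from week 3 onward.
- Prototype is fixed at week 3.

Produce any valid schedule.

Prototype=week 3, Review=week 3, Migrate=week 2, Sync=week 2, Triage=week 1, Handover=week 6

Checking: Sync=week 2 in [week 2,week 4]; Prototype=week 3 in [week 3,week 3]; Migrate=week 2 in [week 2,week 4]; Review=week 3 in [week 3,week 7]; Triage=week 1 in [week 1,week 4]; Handover=week 6 in [week 6,week 7].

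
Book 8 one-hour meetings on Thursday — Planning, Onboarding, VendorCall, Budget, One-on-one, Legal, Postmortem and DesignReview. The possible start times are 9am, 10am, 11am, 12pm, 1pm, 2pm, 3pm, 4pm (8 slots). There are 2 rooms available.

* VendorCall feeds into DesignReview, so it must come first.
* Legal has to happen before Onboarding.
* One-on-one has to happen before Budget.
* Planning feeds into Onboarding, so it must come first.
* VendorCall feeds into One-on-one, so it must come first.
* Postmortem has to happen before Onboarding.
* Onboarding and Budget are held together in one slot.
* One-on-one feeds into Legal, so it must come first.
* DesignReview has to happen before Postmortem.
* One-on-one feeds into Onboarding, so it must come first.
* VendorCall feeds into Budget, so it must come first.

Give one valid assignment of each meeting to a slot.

Postmortem=11am; Legal=11am; DesignReview=10am; Onboarding=12pm; VendorCall=9am; Budget=12pm; One-on-one=10am; Planning=9am

Checking: Legal(11am) before Onboarding(12pm); VendorCall(9am) before One-on-one(10am); DesignReview(10am) before Postmortem(11am); One-on-one(10am) before Legal(11am); VendorCall(9am) before Budget(12pm); Planning(9am) before Onboarding(12pm); Postmortem(11am) before Onboarding(12pm); VendorCall(9am) before DesignReview(10am); One-on-one(10am) before Onboarding(12pm); One-on-one(10am) before Budget(12pm); Onboarding = Budget = 12pm; max 2 per slot (cap 2).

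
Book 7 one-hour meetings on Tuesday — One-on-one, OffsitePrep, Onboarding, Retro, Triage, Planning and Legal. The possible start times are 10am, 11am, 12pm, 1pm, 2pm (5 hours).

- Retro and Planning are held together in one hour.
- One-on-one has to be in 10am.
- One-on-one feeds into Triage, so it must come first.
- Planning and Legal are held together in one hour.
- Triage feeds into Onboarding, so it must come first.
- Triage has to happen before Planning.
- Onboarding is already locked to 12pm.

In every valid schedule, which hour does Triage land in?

11am

One-on-one is fixed at 10am and must come before Triage, so Triage is at least 11am.
Onboarding is fixed at 12pm and must come after Triage, so Triage is at most 11am.
So Triage must be 11am.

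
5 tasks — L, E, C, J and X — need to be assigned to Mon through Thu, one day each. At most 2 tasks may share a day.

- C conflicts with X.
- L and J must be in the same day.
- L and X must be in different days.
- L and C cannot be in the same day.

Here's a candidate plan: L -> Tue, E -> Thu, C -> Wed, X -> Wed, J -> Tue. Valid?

Invalid. C conflicts with X.

At most 2 tasks may share a day — holds.
C conflicts with X — violated.
L and J must be in the same day — holds.
L and C cannot be in the same day — holds.
L and X must be in different days — holds.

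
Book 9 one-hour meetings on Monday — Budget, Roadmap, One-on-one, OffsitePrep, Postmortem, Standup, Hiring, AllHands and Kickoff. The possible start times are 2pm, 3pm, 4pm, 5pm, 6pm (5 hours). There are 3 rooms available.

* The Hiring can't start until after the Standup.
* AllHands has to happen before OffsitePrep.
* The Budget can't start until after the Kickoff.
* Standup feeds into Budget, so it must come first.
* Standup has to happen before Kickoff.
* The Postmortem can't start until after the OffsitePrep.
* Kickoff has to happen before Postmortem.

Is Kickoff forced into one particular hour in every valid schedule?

No

Kickoff can be 3pm (e.g. Kickoff in 3pm; AllHands in 2pm; Budget in 4pm; Postmortem in 4pm; Hiring in 3pm; Roadmap in 2pm; One-on-one in 4pm; OffsitePrep in 3pm; Standup in 2pm) or 4pm (e.g. AllHands -> 2pm; Hiring -> 3pm; One-on-one -> 3pm; Budget -> 5pm; Roadmap -> 2pm; Kickoff -> 4pm; Postmortem -> 5pm; OffsitePrep -> 3pm; Standup -> 2pm).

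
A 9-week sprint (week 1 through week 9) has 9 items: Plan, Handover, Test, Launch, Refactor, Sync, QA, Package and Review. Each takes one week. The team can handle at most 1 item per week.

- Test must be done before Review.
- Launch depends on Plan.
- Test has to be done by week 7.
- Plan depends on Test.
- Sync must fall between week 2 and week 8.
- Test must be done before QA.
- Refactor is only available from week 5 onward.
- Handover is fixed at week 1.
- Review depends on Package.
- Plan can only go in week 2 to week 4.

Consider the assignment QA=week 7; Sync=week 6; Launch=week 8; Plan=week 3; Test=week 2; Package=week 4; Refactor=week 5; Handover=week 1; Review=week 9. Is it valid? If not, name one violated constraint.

Test has to be done by week 7 — holds.
Plan depends on Test — holds.
Test must be done before Review — holds.
Plan can only go in week 2 to week 4 — holds.
Refactor is only available from week 5 onward — holds.
Test must be done before QA — holds.
Handover is fixed at week 1 — holds.
Review depends on Package — holds.
Launch depends on Plan — holds.
The team can handle at most 1 item per week — holds.
Sync must fall between week 2 and week 8 — holds.

Valid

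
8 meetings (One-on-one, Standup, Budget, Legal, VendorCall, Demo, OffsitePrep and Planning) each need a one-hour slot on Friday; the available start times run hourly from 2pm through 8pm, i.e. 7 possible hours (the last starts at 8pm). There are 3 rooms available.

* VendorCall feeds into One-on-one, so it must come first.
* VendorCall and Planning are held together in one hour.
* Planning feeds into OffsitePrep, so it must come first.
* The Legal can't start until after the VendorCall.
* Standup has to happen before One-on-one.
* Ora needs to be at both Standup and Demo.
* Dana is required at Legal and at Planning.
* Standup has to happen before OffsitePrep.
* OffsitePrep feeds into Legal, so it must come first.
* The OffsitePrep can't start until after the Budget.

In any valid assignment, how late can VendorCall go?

6pm

VendorCall must be in the same hour as Planning, which can't be after 6pm, so VendorCall is at most 6pm.
VendorCall at 6pm is achievable: OffsitePrep in 7pm, Planning in 6pm, Standup in 2pm, Demo in 3pm, VendorCall in 6pm, Legal in 8pm, Budget in 2pm, One-on-one in 7pm.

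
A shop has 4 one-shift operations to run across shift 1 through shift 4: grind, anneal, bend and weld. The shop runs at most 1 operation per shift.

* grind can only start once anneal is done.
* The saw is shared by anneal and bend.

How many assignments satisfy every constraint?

12

Splitting on grind: it can be shift 2 (2), shift 3 (4), shift 4 (6). Listing each branch's schedules as (anneal, bend, weld) by shift number:
grind=shift 2: (1,3,4) (1,4,3) — 2.
grind=shift 3: (1,2,4) (1,4,2) (2,1,4) (2,4,1) — 4.
grind=shift 4: (1,2,3) (1,3,2) (2,1,3) (2,3,1) (3,1,2) (3,2,1) — 6.
Summing: 2 + 4 + 6 = 12.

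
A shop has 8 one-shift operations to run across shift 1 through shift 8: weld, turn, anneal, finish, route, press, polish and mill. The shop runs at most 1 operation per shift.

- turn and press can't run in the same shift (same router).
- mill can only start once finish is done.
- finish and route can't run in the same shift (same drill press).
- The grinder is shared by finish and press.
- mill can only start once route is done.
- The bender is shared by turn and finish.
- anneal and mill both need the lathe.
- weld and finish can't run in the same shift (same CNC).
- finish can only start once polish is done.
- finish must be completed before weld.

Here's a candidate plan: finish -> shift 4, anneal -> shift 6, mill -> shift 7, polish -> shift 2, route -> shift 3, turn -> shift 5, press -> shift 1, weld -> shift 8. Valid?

finish can only start once polish is done — holds.
finish and route can't run in the same shift (same drill press) — holds.
mill can only start once finish is done — holds.
The bender is shared by turn and finish — holds.
anneal and mill both need the lathe — holds.
turn and press can't run in the same shift (same router) — holds.
The shop runs at most 1 operation per shift — holds.
mill can only start once route is done — holds.
weld and finish can't run in the same shift (same CNC) — holds.
finish must be completed before weld — holds.
The grinder is shared by finish and press — holds.

Yes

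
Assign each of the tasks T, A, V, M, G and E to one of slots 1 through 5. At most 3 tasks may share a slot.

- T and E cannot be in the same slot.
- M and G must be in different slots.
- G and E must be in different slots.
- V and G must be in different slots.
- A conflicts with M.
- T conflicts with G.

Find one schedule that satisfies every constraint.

A=1, M=2, E=2, T=1, V=1, G=3

Checking: G(3) != E(2); A(1) != M(2); T(1) != E(2); V(1) != G(3); T(1) != G(3); M(2) != G(3); max 3 per slot (cap 3).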